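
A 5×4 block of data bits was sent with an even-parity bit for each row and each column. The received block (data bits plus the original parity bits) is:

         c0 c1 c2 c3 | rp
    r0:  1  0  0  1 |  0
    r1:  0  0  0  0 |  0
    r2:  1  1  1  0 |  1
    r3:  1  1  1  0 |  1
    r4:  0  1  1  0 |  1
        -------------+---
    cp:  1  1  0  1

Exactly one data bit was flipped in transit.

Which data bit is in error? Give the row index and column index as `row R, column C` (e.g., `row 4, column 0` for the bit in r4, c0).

row 4, column 2

Recompute each row's even parity and compare to rp:
  r0: data parity 0, sent rp 0 → ok
  r1: data parity 0, sent rp 0 → ok
  r2: data parity 1, sent rp 1 → ok
  r3: data parity 1, sent rp 1 → ok
  r4: data parity 0, sent rp 1 → mismatch
Recompute each column's even parity and compare to cp:
  c0: data parity 1, sent cp 1 → ok
  c1: data parity 1, sent cp 1 → ok
  c2: data parity 1, sent cp 0 → mismatch
  c3: data parity 1, sent cp 1 → ok
Exactly one row (r4) and one column (c2) fail → the flipped bit is at their intersection.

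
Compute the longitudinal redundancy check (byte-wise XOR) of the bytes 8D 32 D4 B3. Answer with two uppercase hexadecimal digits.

D8

XOR the bytes together:
  start with 0x8D
  0x8D ⊕ 0x32 = 0xBF
  0xBF ⊕ 0xD4 = 0x6B
  0x6B ⊕ 0xB3 = 0xD8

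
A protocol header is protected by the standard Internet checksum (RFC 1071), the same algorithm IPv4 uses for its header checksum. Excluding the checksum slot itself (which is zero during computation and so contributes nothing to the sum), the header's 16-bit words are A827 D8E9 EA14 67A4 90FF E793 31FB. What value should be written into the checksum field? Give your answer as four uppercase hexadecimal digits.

One's-complement addition (fold any carry out of bit 15 back into bit 0):
  0xA827 + 0xD8E9 = 0x18110 → wrap carry → 0x8111
  0x8111 + 0xEA14 = 0x16B25 → wrap carry → 0x6B26
  0x6B26 + 0x67A4 = 0x0D2CA
  0xD2CA + 0x90FF = 0x163C9 → wrap carry → 0x63CA
  0x63CA + 0xE793 = 0x14B5D → wrap carry → 0x4B5E
  0x4B5E + 0x31FB = 0x07D59
One's-complement sum = 0x7D59.
Checksum = ~0x7D59 & 0xFFFF = 0x82A6.

82A6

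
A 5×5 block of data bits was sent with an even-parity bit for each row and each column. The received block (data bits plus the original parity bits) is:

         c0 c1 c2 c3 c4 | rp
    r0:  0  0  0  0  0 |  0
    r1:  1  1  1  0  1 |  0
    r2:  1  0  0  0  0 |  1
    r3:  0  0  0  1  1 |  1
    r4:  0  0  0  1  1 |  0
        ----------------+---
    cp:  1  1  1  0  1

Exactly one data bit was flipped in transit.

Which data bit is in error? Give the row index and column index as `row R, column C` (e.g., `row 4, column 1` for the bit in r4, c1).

Recompute each row's even parity and compare to rp:
  r0: data parity 0, sent rp 0 → ok
  r1: data parity 0, sent rp 0 → ok
  r2: data parity 1, sent rp 1 → ok
  r3: data parity 0, sent rp 1 → mismatch
  r4: data parity 0, sent rp 0 → ok
Recompute each column's even parity and compare to cp:
  c0: data parity 0, sent cp 1 → mismatch
  c1: data parity 1, sent cp 1 → ok
  c2: data parity 1, sent cp 1 → ok
  c3: data parity 0, sent cp 0 → ok
  c4: data parity 1, sent cp 1 → ok
Exactly one row (r3) and one column (c0) fail → the flipped bit is at their intersection.

row 3, column 0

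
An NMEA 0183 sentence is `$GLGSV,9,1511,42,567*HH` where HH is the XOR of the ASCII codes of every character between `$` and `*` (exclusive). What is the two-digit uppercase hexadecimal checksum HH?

XOR the ASCII codes of the payload characters:
  'G' = 0x47 → acc = 0x47
  'L' = 0x4C → acc = 0x0B
  'G' = 0x47 → acc = 0x4C
  'S' = 0x53 → acc = 0x1F
  'V' = 0x56 → acc = 0x49
  ',' = 0x2C → acc = 0x65
  '9' = 0x39 → acc = 0x5C
  ',' = 0x2C → acc = 0x70
  '1' = 0x31 → acc = 0x41
  '5' = 0x35 → acc = 0x74
  '1' = 0x31 → acc = 0x45
  '1' = 0x31 → acc = 0x74
  ',' = 0x2C → acc = 0x58
  '4' = 0x34 → acc = 0x6C
  '2' = 0x32 → acc = 0x5E
  ',' = 0x2C → acc = 0x72
  '5' = 0x35 → acc = 0x47
  '6' = 0x36 → acc = 0x71
  '7' = 0x37 → acc = 0x46
Checksum = 0x46.

46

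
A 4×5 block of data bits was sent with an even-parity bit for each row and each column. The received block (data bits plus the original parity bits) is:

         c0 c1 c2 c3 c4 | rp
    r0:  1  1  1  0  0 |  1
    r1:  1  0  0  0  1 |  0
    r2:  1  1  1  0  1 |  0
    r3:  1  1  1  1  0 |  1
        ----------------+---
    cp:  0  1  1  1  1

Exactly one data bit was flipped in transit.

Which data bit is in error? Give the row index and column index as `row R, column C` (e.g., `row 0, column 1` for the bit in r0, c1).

row 3, column 4

Recompute each row's even parity and compare to rp:
  r0: data parity 1, sent rp 1 → ok
  r1: data parity 0, sent rp 0 → ok
  r2: data parity 0, sent rp 0 → ok
  r3: data parity 0, sent rp 1 → mismatch
Recompute each column's even parity and compare to cp:
  c0: data parity 0, sent cp 0 → ok
  c1: data parity 1, sent cp 1 → ok
  c2: data parity 1, sent cp 1 → ok
  c3: data parity 1, sent cp 1 → ok
  c4: data parity 0, sent cp 1 → mismatch
Exactly one row (r3) and one column (c4) fail → the flipped bit is at their intersection.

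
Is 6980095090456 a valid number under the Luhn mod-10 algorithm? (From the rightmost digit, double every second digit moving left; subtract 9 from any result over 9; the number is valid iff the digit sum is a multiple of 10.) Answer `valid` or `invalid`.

From the right, keep odd positions and double even positions (subtract 9 from any doubled value over 9):
  doubled (positions 2,4,...): 1 0 0 9 0 9 → sum 19
  kept (positions 1,3,...): 6 4 9 5 0 8 6 → sum 38
Total = 57.
57 mod 10 = 7, so the number is invalid.

invalid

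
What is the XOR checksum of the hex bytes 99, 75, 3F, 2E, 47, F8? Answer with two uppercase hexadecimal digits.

XOR the bytes together:
  start with 0x99
  0x99 ⊕ 0x75 = 0xEC
  0xEC ⊕ 0x3F = 0xD3
  0xD3 ⊕ 0x2E = 0xFD
  0xFD ⊕ 0x47 = 0xBA
  0xBA ⊕ 0xF8 = 0x42

42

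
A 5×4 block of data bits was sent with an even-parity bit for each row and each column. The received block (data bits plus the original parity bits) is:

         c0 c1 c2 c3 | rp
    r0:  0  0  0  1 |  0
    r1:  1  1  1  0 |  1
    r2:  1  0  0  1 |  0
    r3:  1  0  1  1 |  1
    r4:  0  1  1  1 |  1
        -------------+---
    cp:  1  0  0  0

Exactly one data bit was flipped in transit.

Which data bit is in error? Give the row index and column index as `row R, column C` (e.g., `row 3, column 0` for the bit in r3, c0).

Recompute each row's even parity and compare to rp:
  r0: data parity 1, sent rp 0 → mismatch
  r1: data parity 1, sent rp 1 → ok
  r2: data parity 0, sent rp 0 → ok
  r3: data parity 1, sent rp 1 → ok
  r4: data parity 1, sent rp 1 → ok
Recompute each column's even parity and compare to cp:
  c0: data parity 1, sent cp 1 → ok
  c1: data parity 0, sent cp 0 → ok
  c2: data parity 1, sent cp 0 → mismatch
  c3: data parity 0, sent cp 0 → ok
Exactly one row (r0) and one column (c2) fail → the flipped bit is at their intersection.

row 0, column 2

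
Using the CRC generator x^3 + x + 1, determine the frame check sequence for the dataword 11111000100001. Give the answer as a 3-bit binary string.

Append 3 zeros: 11111000100001000. Divide by 1011 (XOR where the leading bit is 1):
  pos 0: 1111 XOR 1011 = 0100
  pos 1: 1001 XOR 1011 = 0010
  pos 3: 1000 XOR 1011 = 0011
  pos 5: 1101 XOR 1011 = 0110
  pos 6: 1100 XOR 1011 = 0111
  pos 7: 1110 XOR 1011 = 0101
  pos 8: 1010 XOR 1011 = 0001
  pos 11: 1010 XOR 1011 = 0001
Remainder (last 3 bits) = 100. This is the CRC / FCS.

100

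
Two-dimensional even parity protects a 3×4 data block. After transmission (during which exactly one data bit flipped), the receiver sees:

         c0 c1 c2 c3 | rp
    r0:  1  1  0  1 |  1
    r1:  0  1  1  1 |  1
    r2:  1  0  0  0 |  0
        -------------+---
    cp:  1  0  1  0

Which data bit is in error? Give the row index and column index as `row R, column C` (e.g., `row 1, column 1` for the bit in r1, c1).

row 2, column 0

Recompute each row's even parity and compare to rp:
  r0: data parity 1, sent rp 1 → ok
  r1: data parity 1, sent rp 1 → ok
  r2: data parity 1, sent rp 0 → mismatch
Recompute each column's even parity and compare to cp:
  c0: data parity 0, sent cp 1 → mismatch
  c1: data parity 0, sent cp 0 → ok
  c2: data parity 1, sent cp 1 → ok
  c3: data parity 0, sent cp 0 → ok
Exactly one row (r2) and one column (c0) fail → the flipped bit is at their intersection.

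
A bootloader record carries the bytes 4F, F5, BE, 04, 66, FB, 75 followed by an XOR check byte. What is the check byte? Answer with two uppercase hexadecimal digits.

E8

XOR the bytes together:
  start with 0x4F
  0x4F ⊕ 0xF5 = 0xBA
  0xBA ⊕ 0xBE = 0x04
  0x04 ⊕ 0x04 = 0x00
  0x00 ⊕ 0x66 = 0x66
  0x66 ⊕ 0xFB = 0x9D
  0x9D ⊕ 0x75 = 0xE8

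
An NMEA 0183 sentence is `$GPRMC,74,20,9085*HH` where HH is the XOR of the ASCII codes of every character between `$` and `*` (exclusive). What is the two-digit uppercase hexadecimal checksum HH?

XOR the ASCII codes of the payload characters:
  'G' = 0x47 → acc = 0x47
  'P' = 0x50 → acc = 0x17
  'R' = 0x52 → acc = 0x45
  'M' = 0x4D → acc = 0x08
  'C' = 0x43 → acc = 0x4B
  ',' = 0x2C → acc = 0x67
  '7' = 0x37 → acc = 0x50
  '4' = 0x34 → acc = 0x64
  ',' = 0x2C → acc = 0x48
  '2' = 0x32 → acc = 0x7A
  '0' = 0x30 → acc = 0x4A
  ',' = 0x2C → acc = 0x66
  '9' = 0x39 → acc = 0x5F
  '0' = 0x30 → acc = 0x6F
  '8' = 0x38 → acc = 0x57
  '5' = 0x35 → acc = 0x62
Checksum = 0x62.

62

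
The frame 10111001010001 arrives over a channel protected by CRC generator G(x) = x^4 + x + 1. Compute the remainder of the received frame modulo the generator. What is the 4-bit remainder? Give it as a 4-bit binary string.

0000

Modulo-2 division of 10111001010001 by 10011:
  pos 0: 10111 XOR 10011 = 00100
  pos 2: 10000 XOR 10011 = 00011
  pos 5: 11101 XOR 10011 = 01110
  pos 6: 11100 XOR 10011 = 01111
  pos 7: 11110 XOR 10011 = 01101
  pos 8: 11010 XOR 10011 = 01001
  pos 9: 10011 XOR 10011 = 00000
Remainder = 0000 (zero — the frame passes the CRC check).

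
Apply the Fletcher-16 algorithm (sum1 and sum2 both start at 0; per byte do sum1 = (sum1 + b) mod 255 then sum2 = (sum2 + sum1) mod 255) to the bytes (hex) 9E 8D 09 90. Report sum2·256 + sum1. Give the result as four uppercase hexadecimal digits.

C5C5

Running sums (mod 255):
  after byte 0 (9E): sum1=158, sum2=158
  after byte 1 (8D): sum1=44, sum2=202
  after byte 2 (09): sum1=53, sum2=0
  after byte 3 (90): sum1=197, sum2=197
Checksum = sum2·256 + sum1 = 197·256 + 197 = 50629 = 0xC5C5.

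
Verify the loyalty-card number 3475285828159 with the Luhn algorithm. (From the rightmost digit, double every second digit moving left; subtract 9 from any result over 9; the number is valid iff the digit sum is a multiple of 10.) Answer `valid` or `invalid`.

From the right, keep odd positions and double even positions (subtract 9 from any doubled value over 9):
  doubled (positions 2,4,...): 1 7 7 7 1 8 → sum 31
  kept (positions 1,3,...): 9 1 2 5 2 7 3 → sum 29
Total = 60.
60 mod 10 = 0, so the number is valid.

valid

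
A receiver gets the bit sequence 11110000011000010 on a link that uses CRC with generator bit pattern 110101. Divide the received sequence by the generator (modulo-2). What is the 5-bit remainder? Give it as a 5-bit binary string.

00010

Modulo-2 division of 11110000011000010 by 110101:
  pos 0: 111100 XOR 110101 = 001001
  pos 2: 100100 XOR 110101 = 010001
  pos 3: 100010 XOR 110101 = 010111
  pos 4: 101111 XOR 110101 = 011010
  pos 5: 110101 XOR 110101 = 000000
Remainder = 00010 (nonzero — an error is detected).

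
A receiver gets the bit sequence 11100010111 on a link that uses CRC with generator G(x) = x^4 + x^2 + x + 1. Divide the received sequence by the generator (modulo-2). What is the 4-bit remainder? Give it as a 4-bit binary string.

1110

Modulo-2 division of 11100010111 by 10111:
  pos 0: 11100 XOR 10111 = 01011
  pos 1: 10110 XOR 10111 = 00001
  pos 5: 11011 XOR 10111 = 01100
  pos 6: 11001 XOR 10111 = 01110
Remainder = 1110 (nonzero — an error is detected).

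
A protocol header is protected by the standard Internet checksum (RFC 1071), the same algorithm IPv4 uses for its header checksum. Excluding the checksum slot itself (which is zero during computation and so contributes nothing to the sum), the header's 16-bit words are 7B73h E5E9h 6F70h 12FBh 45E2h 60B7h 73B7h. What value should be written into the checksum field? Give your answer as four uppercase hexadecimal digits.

01E6

One's-complement addition (fold any carry out of bit 15 back into bit 0):
  0x7B73 + 0xE5E9 = 0x1615C → wrap carry → 0x615D
  0x615D + 0x6F70 = 0x0D0CD
  0xD0CD + 0x12FB = 0x0E3C8
  0xE3C8 + 0x45E2 = 0x129AA → wrap carry → 0x29AB
  0x29AB + 0x60B7 = 0x08A62
  0x8A62 + 0x73B7 = 0x0FE19
One's-complement sum = 0xFE19.
Checksum = ~0xFE19 & 0xFFFF = 0x01E6.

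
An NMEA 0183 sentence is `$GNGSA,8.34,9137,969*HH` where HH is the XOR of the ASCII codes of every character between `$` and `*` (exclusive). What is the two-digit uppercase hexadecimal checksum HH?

XOR the ASCII codes of the payload characters:
  'G' = 0x47 → acc = 0x47
  'N' = 0x4E → acc = 0x09
  'G' = 0x47 → acc = 0x4E
  'S' = 0x53 → acc = 0x1D
  'A' = 0x41 → acc = 0x5C
  ',' = 0x2C → acc = 0x70
  '8' = 0x38 → acc = 0x48
  '.' = 0x2E → acc = 0x66
  '3' = 0x33 → acc = 0x55
  '4' = 0x34 → acc = 0x61
  ',' = 0x2C → acc = 0x4D
  '9' = 0x39 → acc = 0x74
  '1' = 0x31 → acc = 0x45
  '3' = 0x33 → acc = 0x76
  '7' = 0x37 → acc = 0x41
  ',' = 0x2C → acc = 0x6D
  '9' = 0x39 → acc = 0x54
  '6' = 0x36 → acc = 0x62
  '9' = 0x39 → acc = 0x5B
Checksum = 0x5B.

5B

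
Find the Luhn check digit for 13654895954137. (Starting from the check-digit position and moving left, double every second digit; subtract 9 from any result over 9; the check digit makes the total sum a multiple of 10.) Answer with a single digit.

Partial digits right→left: 7 3 1 4 5 9 5 9 8 4 5 6 3 1
Double every second digit counting from the check-digit position (so the 1st, 3rd, 5th, ... of the partial from the right).
  doubled (with −9 where >9): 5 2 1 1 7 1 6 → sum 23
  kept as-is: 3 4 9 9 4 6 1 → sum 36
Total = 23 + 36 = 59.
Check digit = (10 − (59 mod 10)) mod 10 = 1.

1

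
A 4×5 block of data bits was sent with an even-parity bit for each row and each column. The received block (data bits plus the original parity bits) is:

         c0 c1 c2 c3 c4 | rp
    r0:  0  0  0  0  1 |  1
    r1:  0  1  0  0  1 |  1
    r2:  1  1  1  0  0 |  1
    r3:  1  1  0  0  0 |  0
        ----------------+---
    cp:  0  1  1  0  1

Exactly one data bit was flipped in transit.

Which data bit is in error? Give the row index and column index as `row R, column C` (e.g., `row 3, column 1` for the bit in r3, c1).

row 1, column 4

Recompute each row's even parity and compare to rp:
  r0: data parity 1, sent rp 1 → ok
  r1: data parity 0, sent rp 1 → mismatch
  r2: data parity 1, sent rp 1 → ok
  r3: data parity 0, sent rp 0 → ok
Recompute each column's even parity and compare to cp:
  c0: data parity 0, sent cp 0 → ok
  c1: data parity 1, sent cp 1 → ok
  c2: data parity 1, sent cp 1 → ok
  c3: data parity 0, sent cp 0 → ok
  c4: data parity 0, sent cp 1 → mismatch
Exactly one row (r1) and one column (c4) fail → the flipped bit is at their intersection.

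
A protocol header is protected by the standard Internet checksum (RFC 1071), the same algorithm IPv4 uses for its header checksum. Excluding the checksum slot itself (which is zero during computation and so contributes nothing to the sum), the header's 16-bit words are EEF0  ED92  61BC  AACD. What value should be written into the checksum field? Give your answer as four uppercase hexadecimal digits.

16F2

One's-complement addition (fold any carry out of bit 15 back into bit 0):
  0xEEF0 + 0xED92 = 0x1DC82 → wrap carry → 0xDC83
  0xDC83 + 0x61BC = 0x13E3F → wrap carry → 0x3E40
  0x3E40 + 0xAACD = 0x0E90D
One's-complement sum = 0xE90D.
Checksum = ~0xE90D & 0xFFFF = 0x16F2.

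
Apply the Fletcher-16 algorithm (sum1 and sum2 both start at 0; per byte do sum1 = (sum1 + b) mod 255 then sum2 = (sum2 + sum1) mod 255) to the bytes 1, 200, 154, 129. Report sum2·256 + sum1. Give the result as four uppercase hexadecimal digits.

15E5

Running sums (mod 255):
  after byte 0 (1): sum1=1, sum2=1
  after byte 1 (200): sum1=201, sum2=202
  after byte 2 (154): sum1=100, sum2=47
  after byte 3 (129): sum1=229, sum2=21
Checksum = sum2·256 + sum1 = 21·256 + 229 = 5605 = 0x15E5.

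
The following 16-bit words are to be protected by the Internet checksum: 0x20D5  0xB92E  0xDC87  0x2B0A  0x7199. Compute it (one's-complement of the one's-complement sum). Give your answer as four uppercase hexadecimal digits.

ACD0

One's-complement addition (fold any carry out of bit 15 back into bit 0):
  0x20D5 + 0xB92E = 0x0DA03
  0xDA03 + 0xDC87 = 0x1B68A → wrap carry → 0xB68B
  0xB68B + 0x2B0A = 0x0E195
  0xE195 + 0x7199 = 0x1532E → wrap carry → 0x532F
One's-complement sum = 0x532F.
Checksum = ~0x532F & 0xFFFF = 0xACD0.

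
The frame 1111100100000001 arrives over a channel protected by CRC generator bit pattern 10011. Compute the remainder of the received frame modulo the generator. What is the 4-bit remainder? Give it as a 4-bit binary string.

Modulo-2 division of 1111100100000001 by 10011:
  pos 0: 11111 XOR 10011 = 01100
  pos 1: 11000 XOR 10011 = 01011
  pos 2: 10110 XOR 10011 = 00101
  pos 4: 10110 XOR 10011 = 00101
  pos 6: 10100 XOR 10011 = 00111
  pos 8: 11100 XOR 10011 = 01111
  pos 9: 11110 XOR 10011 = 01101
  pos 10: 11010 XOR 10011 = 01001
  pos 11: 10011 XOR 10011 = 00000
Remainder = 0000 (zero — the frame passes the CRC check).

0000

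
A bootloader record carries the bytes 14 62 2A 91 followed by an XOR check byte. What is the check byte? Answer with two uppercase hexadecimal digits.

XOR the bytes together:
  start with 0x14
  0x14 ⊕ 0x62 = 0x76
  0x76 ⊕ 0x2A = 0x5C
  0x5C ⊕ 0x91 = 0xCD

CD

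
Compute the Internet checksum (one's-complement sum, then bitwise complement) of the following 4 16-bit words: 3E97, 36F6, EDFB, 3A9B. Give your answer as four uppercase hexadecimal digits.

61DB

One's-complement addition (fold any carry out of bit 15 back into bit 0):
  0x3E97 + 0x36F6 = 0x0758D
  0x758D + 0xEDFB = 0x16388 → wrap carry → 0x6389
  0x6389 + 0x3A9B = 0x09E24
One's-complement sum = 0x9E24.
Checksum = ~0x9E24 & 0xFFFF = 0x61DB.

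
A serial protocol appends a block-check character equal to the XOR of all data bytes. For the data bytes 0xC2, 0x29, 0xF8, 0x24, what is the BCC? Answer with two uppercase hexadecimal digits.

XOR the bytes together:
  start with 0xC2
  0xC2 ⊕ 0x29 = 0xEB
  0xEB ⊕ 0xF8 = 0x13
  0x13 ⊕ 0x24 = 0x37

37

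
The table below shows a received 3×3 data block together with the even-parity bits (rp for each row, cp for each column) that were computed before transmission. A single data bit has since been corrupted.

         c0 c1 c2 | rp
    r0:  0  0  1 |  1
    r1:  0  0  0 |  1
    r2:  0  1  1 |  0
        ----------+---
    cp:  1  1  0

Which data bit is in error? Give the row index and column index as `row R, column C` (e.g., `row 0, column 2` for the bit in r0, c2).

Recompute each row's even parity and compare to rp:
  r0: data parity 1, sent rp 1 → ok
  r1: data parity 0, sent rp 1 → mismatch
  r2: data parity 0, sent rp 0 → ok
Recompute each column's even parity and compare to cp:
  c0: data parity 0, sent cp 1 → mismatch
  c1: data parity 1, sent cp 1 → ok
  c2: data parity 0, sent cp 0 → ok
Exactly one row (r1) and one column (c0) fail → the flipped bit is at their intersection.

row 1, column 0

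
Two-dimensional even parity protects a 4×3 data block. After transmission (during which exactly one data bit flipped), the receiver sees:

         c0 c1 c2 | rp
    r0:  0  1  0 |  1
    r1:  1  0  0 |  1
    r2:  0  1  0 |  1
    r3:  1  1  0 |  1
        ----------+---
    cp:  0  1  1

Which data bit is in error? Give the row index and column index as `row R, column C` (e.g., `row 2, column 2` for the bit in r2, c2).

Recompute each row's even parity and compare to rp:
  r0: data parity 1, sent rp 1 → ok
  r1: data parity 1, sent rp 1 → ok
  r2: data parity 1, sent rp 1 → ok
  r3: data parity 0, sent rp 1 → mismatch
Recompute each column's even parity and compare to cp:
  c0: data parity 0, sent cp 0 → ok
  c1: data parity 1, sent cp 1 → ok
  c2: data parity 0, sent cp 1 → mismatch
Exactly one row (r3) and one column (c2) fail → the flipped bit is at their intersection.

row 3, column 2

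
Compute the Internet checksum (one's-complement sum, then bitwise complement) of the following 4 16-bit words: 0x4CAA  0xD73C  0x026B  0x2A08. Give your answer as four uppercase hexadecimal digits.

One's-complement addition (fold any carry out of bit 15 back into bit 0):
  0x4CAA + 0xD73C = 0x123E6 → wrap carry → 0x23E7
  0x23E7 + 0x026B = 0x02652
  0x2652 + 0x2A08 = 0x0505A
One's-complement sum = 0x505A.
Checksum = ~0x505A & 0xFFFF = 0xAFA5.

AFA5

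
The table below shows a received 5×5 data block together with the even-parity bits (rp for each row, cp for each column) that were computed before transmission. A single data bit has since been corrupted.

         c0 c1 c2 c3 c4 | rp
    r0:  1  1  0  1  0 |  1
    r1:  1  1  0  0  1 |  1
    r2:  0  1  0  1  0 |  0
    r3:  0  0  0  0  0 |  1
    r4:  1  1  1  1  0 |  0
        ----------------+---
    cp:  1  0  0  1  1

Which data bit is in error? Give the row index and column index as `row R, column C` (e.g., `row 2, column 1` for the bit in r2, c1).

Recompute each row's even parity and compare to rp:
  r0: data parity 1, sent rp 1 → ok
  r1: data parity 1, sent rp 1 → ok
  r2: data parity 0, sent rp 0 → ok
  r3: data parity 0, sent rp 1 → mismatch
  r4: data parity 0, sent rp 0 → ok
Recompute each column's even parity and compare to cp:
  c0: data parity 1, sent cp 1 → ok
  c1: data parity 0, sent cp 0 → ok
  c2: data parity 1, sent cp 0 → mismatch
  c3: data parity 1, sent cp 1 → ok
  c4: data parity 1, sent cp 1 → ok
Exactly one row (r3) and one column (c2) fail → the flipped bit is at their intersection.

row 3, column 2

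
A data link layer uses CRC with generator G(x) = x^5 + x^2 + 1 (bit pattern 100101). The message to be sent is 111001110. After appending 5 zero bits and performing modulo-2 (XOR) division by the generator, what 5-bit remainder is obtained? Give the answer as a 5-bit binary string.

00110

Append 5 zeros: 11100111000000. Divide by 100101 (XOR where the leading bit is 1):
  pos 0: 111001 XOR 100101 = 011100
  pos 1: 111001 XOR 100101 = 011100
  pos 2: 111001 XOR 100101 = 011100
  pos 3: 111000 XOR 100101 = 011101
  pos 4: 111010 XOR 100101 = 011111
  pos 5: 111110 XOR 100101 = 011011
  pos 6: 110110 XOR 100101 = 010011
  pos 7: 100110 XOR 100101 = 000011
Remainder (last 5 bits) = 00110. This is the CRC / FCS.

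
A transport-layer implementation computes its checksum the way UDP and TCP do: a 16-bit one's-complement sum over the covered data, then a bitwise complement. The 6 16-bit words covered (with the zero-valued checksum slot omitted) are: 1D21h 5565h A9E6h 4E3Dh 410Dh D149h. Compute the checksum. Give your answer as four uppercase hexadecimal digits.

One's-complement addition (fold any carry out of bit 15 back into bit 0):
  0x1D21 + 0x5565 = 0x07286
  0x7286 + 0xA9E6 = 0x11C6C → wrap carry → 0x1C6D
  0x1C6D + 0x4E3D = 0x06AAA
  0x6AAA + 0x410D = 0x0ABB7
  0xABB7 + 0xD149 = 0x17D00 → wrap carry → 0x7D01
One's-complement sum = 0x7D01.
Checksum = ~0x7D01 & 0xFFFF = 0x82FE.

82FE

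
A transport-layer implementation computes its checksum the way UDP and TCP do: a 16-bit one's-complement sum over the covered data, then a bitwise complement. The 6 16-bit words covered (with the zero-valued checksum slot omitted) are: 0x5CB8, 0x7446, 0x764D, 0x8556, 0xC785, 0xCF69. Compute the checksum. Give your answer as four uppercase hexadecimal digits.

One's-complement addition (fold any carry out of bit 15 back into bit 0):
  0x5CB8 + 0x7446 = 0x0D0FE
  0xD0FE + 0x764D = 0x1474B → wrap carry → 0x474C
  0x474C + 0x8556 = 0x0CCA2
  0xCCA2 + 0xC785 = 0x19427 → wrap carry → 0x9428
  0x9428 + 0xCF69 = 0x16391 → wrap carry → 0x6392
One's-complement sum = 0x6392.
Checksum = ~0x6392 & 0xFFFF = 0x9C6D.

9C6D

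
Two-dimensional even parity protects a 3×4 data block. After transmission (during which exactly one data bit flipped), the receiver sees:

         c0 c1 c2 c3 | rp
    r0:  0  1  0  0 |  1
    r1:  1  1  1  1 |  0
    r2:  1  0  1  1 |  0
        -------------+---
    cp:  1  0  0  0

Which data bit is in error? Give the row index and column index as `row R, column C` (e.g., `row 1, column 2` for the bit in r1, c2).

row 2, column 0

Recompute each row's even parity and compare to rp:
  r0: data parity 1, sent rp 1 → ok
  r1: data parity 0, sent rp 0 → ok
  r2: data parity 1, sent rp 0 → mismatch
Recompute each column's even parity and compare to cp:
  c0: data parity 0, sent cp 1 → mismatch
  c1: data parity 0, sent cp 0 → ok
  c2: data parity 0, sent cp 0 → ok
  c3: data parity 0, sent cp 0 → ok
Exactly one row (r2) and one column (c0) fail → the flipped bit is at their intersection.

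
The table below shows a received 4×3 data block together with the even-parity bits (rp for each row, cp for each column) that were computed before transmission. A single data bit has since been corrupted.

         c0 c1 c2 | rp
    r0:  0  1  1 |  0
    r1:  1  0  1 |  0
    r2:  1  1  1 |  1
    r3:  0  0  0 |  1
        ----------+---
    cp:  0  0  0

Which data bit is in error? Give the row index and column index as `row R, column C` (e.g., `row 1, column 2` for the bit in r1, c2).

row 3, column 2

Recompute each row's even parity and compare to rp:
  r0: data parity 0, sent rp 0 → ok
  r1: data parity 0, sent rp 0 → ok
  r2: data parity 1, sent rp 1 → ok
  r3: data parity 0, sent rp 1 → mismatch
Recompute each column's even parity and compare to cp:
  c0: data parity 0, sent cp 0 → ok
  c1: data parity 0, sent cp 0 → ok
  c2: data parity 1, sent cp 0 → mismatch
Exactly one row (r3) and one column (c2) fail → the flipped bit is at their intersection.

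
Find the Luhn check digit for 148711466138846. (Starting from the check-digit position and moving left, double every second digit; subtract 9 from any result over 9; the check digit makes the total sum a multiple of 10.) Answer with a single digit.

1

Partial digits right→left: 6 4 8 8 3 1 6 6 4 1 1 7 8 4 1
Double every second digit counting from the check-digit position (so the 1st, 3rd, 5th, ... of the partial from the right).
  doubled (with −9 where >9): 3 7 6 3 8 2 7 2 → sum 38
  kept as-is: 4 8 1 6 1 7 4 → sum 31
Total = 38 + 31 = 69.
Check digit = (10 − (69 mod 10)) mod 10 = 1.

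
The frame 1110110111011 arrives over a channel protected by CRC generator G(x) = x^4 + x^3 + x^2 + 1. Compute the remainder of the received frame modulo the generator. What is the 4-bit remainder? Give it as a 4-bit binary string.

0000

Modulo-2 division of 1110110111011 by 11101:
  pos 0: 11101 XOR 11101 = 00000
  pos 5: 10111 XOR 11101 = 01010
  pos 6: 10100 XOR 11101 = 01001
  pos 7: 10011 XOR 11101 = 01110
  pos 8: 11101 XOR 11101 = 00000
Remainder = 0000 (zero — the frame passes the CRC check).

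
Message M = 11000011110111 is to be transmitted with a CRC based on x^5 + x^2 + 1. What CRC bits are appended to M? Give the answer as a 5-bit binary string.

01001

Append 5 zeros: 1100001111011100000. Divide by 100101 (XOR where the leading bit is 1):
  pos 0: 110000 XOR 100101 = 010101
  pos 1: 101011 XOR 100101 = 001110
  pos 3: 111011 XOR 100101 = 011110
  pos 4: 111101 XOR 100101 = 011000
  pos 5: 110000 XOR 100101 = 010101
  pos 6: 101011 XOR 100101 = 001110
  pos 8: 111011 XOR 100101 = 011110
  pos 9: 111100 XOR 100101 = 011001
  pos 10: 110010 XOR 100101 = 010111
  pos 11: 101110 XOR 100101 = 001011
  pos 13: 101100 XOR 100101 = 001001
Remainder (last 5 bits) = 01001. This is the CRC / FCS.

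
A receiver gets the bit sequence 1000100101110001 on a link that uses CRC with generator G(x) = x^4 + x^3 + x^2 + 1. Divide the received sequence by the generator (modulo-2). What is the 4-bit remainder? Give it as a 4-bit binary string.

Modulo-2 division of 1000100101110001 by 11101:
  pos 0: 10001 XOR 11101 = 01100
  pos 1: 11000 XOR 11101 = 00101
  pos 3: 10101 XOR 11101 = 01000
  pos 4: 10000 XOR 11101 = 01101
  pos 5: 11011 XOR 11101 = 00110
  pos 7: 11011 XOR 11101 = 00110
  pos 9: 11000 XOR 11101 = 00101
  pos 11: 10101 XOR 11101 = 01000
Remainder = 1000 (nonzero — an error is detected).

1000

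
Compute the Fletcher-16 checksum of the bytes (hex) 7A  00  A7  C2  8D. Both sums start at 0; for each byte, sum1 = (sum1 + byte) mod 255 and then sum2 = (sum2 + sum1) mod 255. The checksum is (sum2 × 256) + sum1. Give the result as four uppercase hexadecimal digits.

Running sums (mod 255):
  after byte 0 (7A): sum1=122, sum2=122
  after byte 1 (00): sum1=122, sum2=244
  after byte 2 (A7): sum1=34, sum2=23
  after byte 3 (C2): sum1=228, sum2=251
  after byte 4 (8D): sum1=114, sum2=110
Checksum = sum2·256 + sum1 = 110·256 + 114 = 28274 = 0x6E72.

6E72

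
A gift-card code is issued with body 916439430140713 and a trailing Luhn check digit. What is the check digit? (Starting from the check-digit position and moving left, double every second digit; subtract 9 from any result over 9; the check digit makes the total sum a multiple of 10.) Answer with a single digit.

Partial digits right→left: 3 1 7 0 4 1 0 3 4 9 3 4 6 1 9
Double every second digit counting from the check-digit position (so the 1st, 3rd, 5th, ... of the partial from the right).
  doubled (with −9 where >9): 6 5 8 0 8 6 3 9 → sum 45
  kept as-is: 1 0 1 3 9 4 1 → sum 19
Total = 45 + 19 = 64.
Check digit = (10 − (64 mod 10)) mod 10 = 6.

6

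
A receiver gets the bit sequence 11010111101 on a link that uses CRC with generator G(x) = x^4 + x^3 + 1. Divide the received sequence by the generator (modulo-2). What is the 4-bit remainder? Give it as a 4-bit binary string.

Modulo-2 division of 11010111101 by 11001:
  pos 0: 11010 XOR 11001 = 00011
  pos 3: 11111 XOR 11001 = 00110
  pos 5: 11010 XOR 11001 = 00011
Remainder = 0111 (nonzero — an error is detected).

0111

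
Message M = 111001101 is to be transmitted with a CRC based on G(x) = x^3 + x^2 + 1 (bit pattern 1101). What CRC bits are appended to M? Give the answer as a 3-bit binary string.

110

Append 3 zeros: 111001101000. Divide by 1101 (XOR where the leading bit is 1):
  pos 0: 1110 XOR 1101 = 0011
  pos 2: 1101 XOR 1101 = 0000
  pos 6: 1010 XOR 1101 = 0111
  pos 7: 1110 XOR 1101 = 0011
Remainder (last 3 bits) = 110. This is the CRC / FCS.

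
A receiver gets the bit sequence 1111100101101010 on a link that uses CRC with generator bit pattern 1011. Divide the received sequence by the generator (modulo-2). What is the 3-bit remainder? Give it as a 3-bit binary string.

110

Modulo-2 division of 1111100101101010 by 1011:
  pos 0: 1111 XOR 1011 = 0100
  pos 1: 1001 XOR 1011 = 0010
  pos 3: 1000 XOR 1011 = 0011
  pos 5: 1110 XOR 1011 = 0101
  pos 6: 1011 XOR 1011 = 0000
  pos 10: 1010 XOR 1011 = 0001
Remainder = 110 (nonzero — an error is detected).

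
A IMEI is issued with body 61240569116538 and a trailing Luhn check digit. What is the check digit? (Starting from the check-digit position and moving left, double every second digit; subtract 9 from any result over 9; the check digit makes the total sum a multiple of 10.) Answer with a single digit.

Partial digits right→left: 8 3 5 6 1 1 9 6 5 0 4 2 1 6
Double every second digit counting from the check-digit position (so the 1st, 3rd, 5th, ... of the partial from the right).
  doubled (with −9 where >9): 7 1 2 9 1 8 2 → sum 30
  kept as-is: 3 6 1 6 0 2 6 → sum 24
Total = 30 + 24 = 54.
Check digit = (10 − (54 mod 10)) mod 10 = 6.

6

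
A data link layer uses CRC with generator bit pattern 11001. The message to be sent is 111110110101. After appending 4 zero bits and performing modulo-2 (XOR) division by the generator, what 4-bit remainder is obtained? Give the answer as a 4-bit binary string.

1000

Append 4 zeros: 1111101101010000. Divide by 11001 (XOR where the leading bit is 1):
  pos 0: 11111 XOR 11001 = 00110
  pos 2: 11001 XOR 11001 = 00000
  pos 7: 10101 XOR 11001 = 01100
  pos 8: 11000 XOR 11001 = 00001
Remainder (last 4 bits) = 1000. This is the CRC / FCS.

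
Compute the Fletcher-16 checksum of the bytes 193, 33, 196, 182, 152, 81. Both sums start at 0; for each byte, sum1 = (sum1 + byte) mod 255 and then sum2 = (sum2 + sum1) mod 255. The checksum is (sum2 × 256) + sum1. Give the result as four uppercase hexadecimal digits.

Running sums (mod 255):
  after byte 0 (193): sum1=193, sum2=193
  after byte 1 (33): sum1=226, sum2=164
  after byte 2 (196): sum1=167, sum2=76
  after byte 3 (182): sum1=94, sum2=170
  after byte 4 (152): sum1=246, sum2=161
  after byte 5 (81): sum1=72, sum2=233
Checksum = sum2·256 + sum1 = 233·256 + 72 = 59720 = 0xE948.

E948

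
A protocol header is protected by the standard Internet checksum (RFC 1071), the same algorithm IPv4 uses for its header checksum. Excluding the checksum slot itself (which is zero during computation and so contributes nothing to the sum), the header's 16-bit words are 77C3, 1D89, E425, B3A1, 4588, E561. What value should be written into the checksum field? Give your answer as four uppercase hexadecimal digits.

One's-complement addition (fold any carry out of bit 15 back into bit 0):
  0x77C3 + 0x1D89 = 0x0954C
  0x954C + 0xE425 = 0x17971 → wrap carry → 0x7972
  0x7972 + 0xB3A1 = 0x12D13 → wrap carry → 0x2D14
  0x2D14 + 0x4588 = 0x0729C
  0x729C + 0xE561 = 0x157FD → wrap carry → 0x57FE
One's-complement sum = 0x57FE.
Checksum = ~0x57FE & 0xFFFF = 0xA801.

A801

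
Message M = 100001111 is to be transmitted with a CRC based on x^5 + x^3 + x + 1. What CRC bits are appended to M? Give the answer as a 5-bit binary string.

Append 5 zeros: 10000111100000. Divide by 101011 (XOR where the leading bit is 1):
  pos 0: 100001 XOR 101011 = 001010
  pos 2: 101011 XOR 101011 = 000000
  pos 8: 100000 XOR 101011 = 001011
Remainder (last 5 bits) = 01011. This is the CRC / FCS.

01011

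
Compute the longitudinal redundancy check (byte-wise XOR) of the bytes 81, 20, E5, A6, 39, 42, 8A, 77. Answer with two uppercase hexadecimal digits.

64

XOR the bytes together:
  start with 0x81
  0x81 ⊕ 0x20 = 0xA1
  0xA1 ⊕ 0xE5 = 0x44
  0x44 ⊕ 0xA6 = 0xE2
  0xE2 ⊕ 0x39 = 0xDB
  0xDB ⊕ 0x42 = 0x99
  0x99 ⊕ 0x8A = 0x13
  0x13 ⊕ 0x77 = 0x64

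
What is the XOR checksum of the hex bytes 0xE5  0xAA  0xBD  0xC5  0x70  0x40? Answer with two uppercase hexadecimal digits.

XOR the bytes together:
  start with 0xE5
  0xE5 ⊕ 0xAA = 0x4F
  0x4F ⊕ 0xBD = 0xF2
  0xF2 ⊕ 0xC5 = 0x37
  0x37 ⊕ 0x70 = 0x47
  0x47 ⊕ 0x40 = 0x07

07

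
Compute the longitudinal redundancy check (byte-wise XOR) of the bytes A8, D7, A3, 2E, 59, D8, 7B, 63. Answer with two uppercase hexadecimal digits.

XOR the bytes together:
  start with 0xA8
  0xA8 ⊕ 0xD7 = 0x7F
  0x7F ⊕ 0xA3 = 0xDC
  0xDC ⊕ 0x2E = 0xF2
  0xF2 ⊕ 0x59 = 0xAB
  0xAB ⊕ 0xD8 = 0x73
  0x73 ⊕ 0x7B = 0x08
  0x08 ⊕ 0x63 = 0x6B

6B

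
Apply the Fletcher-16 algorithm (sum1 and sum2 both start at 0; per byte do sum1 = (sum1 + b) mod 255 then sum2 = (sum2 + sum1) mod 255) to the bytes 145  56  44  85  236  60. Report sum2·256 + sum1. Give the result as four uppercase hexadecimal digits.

4974

Running sums (mod 255):
  after byte 0 (145): sum1=145, sum2=145
  after byte 1 (56): sum1=201, sum2=91
  after byte 2 (44): sum1=245, sum2=81
  after byte 3 (85): sum1=75, sum2=156
  after byte 4 (236): sum1=56, sum2=212
  after byte 5 (60): sum1=116, sum2=73
Checksum = sum2·256 + sum1 = 73·256 + 116 = 18804 = 0x4974.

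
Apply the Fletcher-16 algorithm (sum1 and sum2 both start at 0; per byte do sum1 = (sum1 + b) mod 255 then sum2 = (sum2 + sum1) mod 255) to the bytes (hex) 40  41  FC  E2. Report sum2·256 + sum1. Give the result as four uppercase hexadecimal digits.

A161

Running sums (mod 255):
  after byte 0 (40): sum1=64, sum2=64
  after byte 1 (41): sum1=129, sum2=193
  after byte 2 (FC): sum1=126, sum2=64
  after byte 3 (E2): sum1=97, sum2=161
Checksum = sum2·256 + sum1 = 161·256 + 97 = 41313 = 0xA161.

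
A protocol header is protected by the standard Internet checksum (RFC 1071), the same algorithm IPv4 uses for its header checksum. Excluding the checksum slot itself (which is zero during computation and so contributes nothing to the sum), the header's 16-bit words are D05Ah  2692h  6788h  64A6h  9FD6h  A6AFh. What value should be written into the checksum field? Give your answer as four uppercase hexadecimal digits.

One's-complement addition (fold any carry out of bit 15 back into bit 0):
  0xD05A + 0x2692 = 0x0F6EC
  0xF6EC + 0x6788 = 0x15E74 → wrap carry → 0x5E75
  0x5E75 + 0x64A6 = 0x0C31B
  0xC31B + 0x9FD6 = 0x162F1 → wrap carry → 0x62F2
  0x62F2 + 0xA6AF = 0x109A1 → wrap carry → 0x09A2
One's-complement sum = 0x09A2.
Checksum = ~0x09A2 & 0xFFFF = 0xF65D.

F65D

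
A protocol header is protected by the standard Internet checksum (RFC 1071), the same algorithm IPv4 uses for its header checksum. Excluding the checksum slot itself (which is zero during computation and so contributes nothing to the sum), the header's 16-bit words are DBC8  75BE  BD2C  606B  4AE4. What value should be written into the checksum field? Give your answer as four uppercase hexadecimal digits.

One's-complement addition (fold any carry out of bit 15 back into bit 0):
  0xDBC8 + 0x75BE = 0x15186 → wrap carry → 0x5187
  0x5187 + 0xBD2C = 0x10EB3 → wrap carry → 0x0EB4
  0x0EB4 + 0x606B = 0x06F1F
  0x6F1F + 0x4AE4 = 0x0BA03
One's-complement sum = 0xBA03.
Checksum = ~0xBA03 & 0xFFFF = 0x45FC.

45FC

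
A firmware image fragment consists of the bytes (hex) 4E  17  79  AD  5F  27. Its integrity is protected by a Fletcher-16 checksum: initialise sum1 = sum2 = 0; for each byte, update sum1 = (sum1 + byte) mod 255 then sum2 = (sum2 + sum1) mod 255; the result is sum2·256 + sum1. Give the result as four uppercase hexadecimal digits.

Running sums (mod 255):
  after byte 0 (4E): sum1=78, sum2=78
  after byte 1 (17): sum1=101, sum2=179
  after byte 2 (79): sum1=222, sum2=146
  after byte 3 (AD): sum1=140, sum2=31
  after byte 4 (5F): sum1=235, sum2=11
  after byte 5 (27): sum1=19, sum2=30
Checksum = sum2·256 + sum1 = 30·256 + 19 = 7699 = 0x1E13.

1E13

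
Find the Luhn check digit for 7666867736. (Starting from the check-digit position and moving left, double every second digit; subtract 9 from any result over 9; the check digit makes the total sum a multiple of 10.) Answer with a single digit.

2

Partial digits right→left: 6 3 7 7 6 8 6 6 6 7
Double every second digit counting from the check-digit position (so the 1st, 3rd, 5th, ... of the partial from the right).
  doubled (with −9 where >9): 3 5 3 3 3 → sum 17
  kept as-is: 3 7 8 6 7 → sum 31
Total = 17 + 31 = 48.
Check digit = (10 − (48 mod 10)) mod 10 = 2.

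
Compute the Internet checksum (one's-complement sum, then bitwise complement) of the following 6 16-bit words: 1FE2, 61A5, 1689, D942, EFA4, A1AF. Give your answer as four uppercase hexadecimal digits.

FD57

One's-complement addition (fold any carry out of bit 15 back into bit 0):
  0x1FE2 + 0x61A5 = 0x08187
  0x8187 + 0x1689 = 0x09810
  0x9810 + 0xD942 = 0x17152 → wrap carry → 0x7153
  0x7153 + 0xEFA4 = 0x160F7 → wrap carry → 0x60F8
  0x60F8 + 0xA1AF = 0x102A7 → wrap carry → 0x02A8
One's-complement sum = 0x02A8.
Checksum = ~0x02A8 & 0xFFFF = 0xFD57.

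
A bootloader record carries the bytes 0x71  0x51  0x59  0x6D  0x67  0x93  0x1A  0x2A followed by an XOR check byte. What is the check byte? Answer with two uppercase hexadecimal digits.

XOR the bytes together:
  start with 0x71
  0x71 ⊕ 0x51 = 0x20
  0x20 ⊕ 0x59 = 0x79
  0x79 ⊕ 0x6D = 0x14
  0x14 ⊕ 0x67 = 0x73
  0x73 ⊕ 0x93 = 0xE0
  0xE0 ⊕ 0x1A = 0xFA
  0xFA ⊕ 0x2A = 0xD0

D0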